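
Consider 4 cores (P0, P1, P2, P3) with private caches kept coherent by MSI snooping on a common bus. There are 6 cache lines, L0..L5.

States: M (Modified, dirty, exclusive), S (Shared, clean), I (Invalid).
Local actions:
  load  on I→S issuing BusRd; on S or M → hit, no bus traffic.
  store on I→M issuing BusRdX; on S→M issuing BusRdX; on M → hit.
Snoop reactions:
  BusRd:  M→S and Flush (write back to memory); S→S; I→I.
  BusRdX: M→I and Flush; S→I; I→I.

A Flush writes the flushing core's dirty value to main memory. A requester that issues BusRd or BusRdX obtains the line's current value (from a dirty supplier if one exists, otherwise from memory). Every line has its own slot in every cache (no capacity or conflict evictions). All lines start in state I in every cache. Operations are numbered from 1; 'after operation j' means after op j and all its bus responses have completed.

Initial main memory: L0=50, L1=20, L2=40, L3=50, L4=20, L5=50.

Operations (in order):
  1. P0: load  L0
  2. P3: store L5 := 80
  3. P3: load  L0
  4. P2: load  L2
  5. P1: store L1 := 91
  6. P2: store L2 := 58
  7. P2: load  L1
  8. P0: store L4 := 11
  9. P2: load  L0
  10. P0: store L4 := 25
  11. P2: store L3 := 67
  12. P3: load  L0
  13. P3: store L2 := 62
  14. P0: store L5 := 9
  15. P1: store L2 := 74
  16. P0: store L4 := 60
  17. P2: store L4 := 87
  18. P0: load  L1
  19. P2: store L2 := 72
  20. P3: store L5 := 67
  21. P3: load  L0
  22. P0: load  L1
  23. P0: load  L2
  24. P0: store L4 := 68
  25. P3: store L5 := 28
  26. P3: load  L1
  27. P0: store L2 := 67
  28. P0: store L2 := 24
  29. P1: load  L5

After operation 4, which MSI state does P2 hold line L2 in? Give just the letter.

state = S

1. P0: load  L0  bus=[BusRd]  L0: P0=S P1=I P2=I P3=I  mem[L0]=50
2. P3: store L5 := 80  bus=[BusRdX]  L5: P0=I P1=I P2=I P3=M  mem[L5]=50
3. P3: load  L0  bus=[BusRd]  L0: P0=S P1=I P2=I P3=S  mem[L0]=50
4. P2: load  L2  bus=[BusRd]  L2: P0=I P1=I P2=S P3=I  mem[L2]=40
5. P1: store L1 := 91  bus=[BusRdX]  L1: P0=I P1=M P2=I P3=I  mem[L1]=20
6. P2: store L2 := 58  bus=[BusRdX]  L2: P0=I P1=I P2=M P3=I  mem[L2]=40
7. P2: load  L1  bus=[BusRd,Flush]  L1: P0=I P1=S P2=S P3=I  mem[L1]=91
8. P0: store L4 := 11  bus=[BusRdX]  L4: P0=M P1=I P2=I P3=I  mem[L4]=20
9. P2: load  L0  bus=[BusRd]  L0: P0=S P1=I P2=S P3=S  mem[L0]=50
10. P0: store L4 := 25  bus=[-]  L4: P0=M P1=I P2=I P3=I  mem[L4]=20
11. P2: store L3 := 67  bus=[BusRdX]  L3: P0=I P1=I P2=M P3=I  mem[L3]=50
12. P3: load  L0  bus=[-]  L0: P0=S P1=I P2=S P3=S  mem[L0]=50
13. P3: store L2 := 62  bus=[BusRdX,Flush]  L2: P0=I P1=I P2=I P3=M  mem[L2]=58
14. P0: store L5 := 9  bus=[BusRdX,Flush]  L5: P0=M P1=I P2=I P3=I  mem[L5]=80
15. P1: store L2 := 74  bus=[BusRdX,Flush]  L2: P0=I P1=M P2=I P3=I  mem[L2]=62
16. P0: store L4 := 60  bus=[-]  L4: P0=M P1=I P2=I P3=I  mem[L4]=20
17. P2: store L4 := 87  bus=[BusRdX,Flush]  L4: P0=I P1=I P2=M P3=I  mem[L4]=60
18. P0: load  L1  bus=[BusRd]  L1: P0=S P1=S P2=S P3=I  mem[L1]=91
19. P2: store L2 := 72  bus=[BusRdX,Flush]  L2: P0=I P1=I P2=M P3=I  mem[L2]=74
20. P3: store L5 := 67  bus=[BusRdX,Flush]  L5: P0=I P1=I P2=I P3=M  mem[L5]=9
21. P3: load  L0  bus=[-]  L0: P0=S P1=I P2=S P3=S  mem[L0]=50
22. P0: load  L1  bus=[-]  L1: P0=S P1=S P2=S P3=I  mem[L1]=91
23. P0: load  L2  bus=[BusRd,Flush]  L2: P0=S P1=I P2=S P3=I  mem[L2]=72
24. P0: store L4 := 68  bus=[BusRdX,Flush]  L4: P0=M P1=I P2=I P3=I  mem[L4]=87
25. P3: store L5 := 28  bus=[-]  L5: P0=I P1=I P2=I P3=M  mem[L5]=9
26. P3: load  L1  bus=[BusRd]  L1: P0=S P1=S P2=S P3=S  mem[L1]=91
27. P0: store L2 := 67  bus=[BusRdX]  L2: P0=M P1=I P2=I P3=I  mem[L2]=72
28. P0: store L2 := 24  bus=[-]  L2: P0=M P1=I P2=I P3=I  mem[L2]=72
29. P1: load  L5  bus=[BusRd,Flush]  L5: P0=I P1=S P2=I P3=S  mem[L5]=28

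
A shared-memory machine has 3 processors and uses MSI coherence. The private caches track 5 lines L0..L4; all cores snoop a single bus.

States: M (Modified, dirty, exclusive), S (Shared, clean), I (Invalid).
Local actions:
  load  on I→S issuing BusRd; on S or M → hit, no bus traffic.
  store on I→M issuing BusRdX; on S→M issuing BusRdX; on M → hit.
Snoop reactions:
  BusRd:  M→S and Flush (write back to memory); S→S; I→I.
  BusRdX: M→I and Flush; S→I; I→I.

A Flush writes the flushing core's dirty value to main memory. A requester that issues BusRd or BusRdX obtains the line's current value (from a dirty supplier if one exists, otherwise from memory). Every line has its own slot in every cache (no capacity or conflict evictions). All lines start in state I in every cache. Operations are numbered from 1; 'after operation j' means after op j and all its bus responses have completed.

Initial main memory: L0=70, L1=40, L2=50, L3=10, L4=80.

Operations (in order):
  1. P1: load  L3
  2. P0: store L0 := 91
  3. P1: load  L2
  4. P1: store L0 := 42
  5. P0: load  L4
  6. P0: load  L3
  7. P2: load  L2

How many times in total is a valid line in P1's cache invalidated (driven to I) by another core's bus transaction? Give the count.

  op1 P1: load  L3 → I/S/I on L3; bus BusRd; mem=10
  op2 P0: store L0 := 91 → M/I/I on L0; bus BusRdX; mem=70
  op3 P1: load  L2 → I/S/I on L2; bus BusRd; mem=50
  op4 P1: store L0 := 42 → I/M/I on L0; bus BusRdX Flush; mem=91
  op5 P0: load  L4 → S/I/I on L4; bus BusRd; mem=80
  op6 P0: load  L3 → S/S/I on L3; bus BusRd; mem=10
  op7 P2: load  L2 → I/S/S on L2; bus BusRd; mem=50

invalidations = 0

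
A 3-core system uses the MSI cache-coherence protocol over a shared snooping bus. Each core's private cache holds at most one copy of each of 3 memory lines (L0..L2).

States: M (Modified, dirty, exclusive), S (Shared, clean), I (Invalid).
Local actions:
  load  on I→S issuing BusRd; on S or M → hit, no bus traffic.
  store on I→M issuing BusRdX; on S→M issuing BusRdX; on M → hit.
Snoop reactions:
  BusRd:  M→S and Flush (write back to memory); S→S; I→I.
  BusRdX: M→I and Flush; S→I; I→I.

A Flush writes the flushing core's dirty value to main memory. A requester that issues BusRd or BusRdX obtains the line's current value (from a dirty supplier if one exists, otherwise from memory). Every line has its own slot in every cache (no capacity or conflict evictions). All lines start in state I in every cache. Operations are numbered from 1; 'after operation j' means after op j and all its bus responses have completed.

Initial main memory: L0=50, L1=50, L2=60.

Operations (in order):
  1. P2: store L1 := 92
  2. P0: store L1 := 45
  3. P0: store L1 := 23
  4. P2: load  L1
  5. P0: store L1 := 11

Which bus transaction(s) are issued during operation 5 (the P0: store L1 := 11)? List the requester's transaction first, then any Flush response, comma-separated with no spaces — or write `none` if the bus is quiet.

bus = BusRdX

1. P2: store L1 := 92  bus=[BusRdX]  L1: P0=I P1=I P2=M  mem[L1]=50
2. P0: store L1 := 45  bus=[BusRdX,Flush]  L1: P0=M P1=I P2=I  mem[L1]=92
3. P0: store L1 := 23  bus=[-]  L1: P0=M P1=I P2=I  mem[L1]=92
4. P2: load  L1  bus=[BusRd,Flush]  L1: P0=S P1=I P2=S  mem[L1]=23
5. P0: store L1 := 11  bus=[BusRdX]  L1: P0=M P1=I P2=I  mem[L1]=23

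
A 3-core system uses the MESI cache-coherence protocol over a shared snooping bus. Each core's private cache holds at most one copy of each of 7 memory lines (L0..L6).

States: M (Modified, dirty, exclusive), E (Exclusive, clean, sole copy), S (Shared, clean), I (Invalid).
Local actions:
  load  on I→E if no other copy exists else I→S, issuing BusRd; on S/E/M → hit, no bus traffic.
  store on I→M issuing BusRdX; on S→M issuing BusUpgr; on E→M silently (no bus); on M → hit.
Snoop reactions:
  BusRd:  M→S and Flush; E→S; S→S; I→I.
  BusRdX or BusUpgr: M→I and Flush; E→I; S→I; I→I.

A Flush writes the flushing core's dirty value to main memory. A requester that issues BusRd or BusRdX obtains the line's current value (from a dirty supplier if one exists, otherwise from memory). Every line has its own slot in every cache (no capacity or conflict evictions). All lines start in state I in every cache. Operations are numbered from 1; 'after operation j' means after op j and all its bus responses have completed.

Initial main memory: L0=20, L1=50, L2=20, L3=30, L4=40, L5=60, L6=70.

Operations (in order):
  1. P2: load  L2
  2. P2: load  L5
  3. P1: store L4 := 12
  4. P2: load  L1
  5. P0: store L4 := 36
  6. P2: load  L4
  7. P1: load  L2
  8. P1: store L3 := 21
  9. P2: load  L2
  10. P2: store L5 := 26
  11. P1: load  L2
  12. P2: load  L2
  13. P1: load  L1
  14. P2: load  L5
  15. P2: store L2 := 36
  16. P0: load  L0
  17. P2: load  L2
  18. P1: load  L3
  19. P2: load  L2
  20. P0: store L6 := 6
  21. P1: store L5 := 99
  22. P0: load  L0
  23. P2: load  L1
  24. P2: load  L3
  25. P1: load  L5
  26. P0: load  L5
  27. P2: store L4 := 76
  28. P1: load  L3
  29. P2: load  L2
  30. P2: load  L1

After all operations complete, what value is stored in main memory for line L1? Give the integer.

memory[L1] = 50

step 1: P2: load  L2  ⟶  IIE  (L2)  txn=BusRd  M[L2]=20
step 2: P2: load  L5  ⟶  IIE  (L5)  txn=BusRd  M[L5]=60
step 3: P1: store L4 := 12  ⟶  IMI  (L4)  txn=BusRdX  M[L4]=40
step 4: P2: load  L1  ⟶  IIE  (L1)  txn=BusRd  M[L1]=50
step 5: P0: store L4 := 36  ⟶  MII  (L4)  txn=BusRdX+Flush  M[L4]=12
step 6: P2: load  L4  ⟶  SIS  (L4)  txn=BusRd+Flush  M[L4]=36
step 7: P1: load  L2  ⟶  ISS  (L2)  txn=BusRd  M[L2]=20
step 8: P1: store L3 := 21  ⟶  IMI  (L3)  txn=BusRdX  M[L3]=30
step 9: P2: load  L2  ⟶  ISS  (L2)  txn=∅  M[L2]=20
step 10: P2: store L5 := 26  ⟶  IIM  (L5)  txn=∅  M[L5]=60
step 11: P1: load  L2  ⟶  ISS  (L2)  txn=∅  M[L2]=20
step 12: P2: load  L2  ⟶  ISS  (L2)  txn=∅  M[L2]=20
step 13: P1: load  L1  ⟶  ISS  (L1)  txn=BusRd  M[L1]=50
step 14: P2: load  L5  ⟶  IIM  (L5)  txn=∅  M[L5]=60
step 15: P2: store L2 := 36  ⟶  IIM  (L2)  txn=BusUpgr  M[L2]=20
step 16: P0: load  L0  ⟶  EII  (L0)  txn=BusRd  M[L0]=20
step 17: P2: load  L2  ⟶  IIM  (L2)  txn=∅  M[L2]=20
step 18: P1: load  L3  ⟶  IMI  (L3)  txn=∅  M[L3]=30
step 19: P2: load  L2  ⟶  IIM  (L2)  txn=∅  M[L2]=20
step 20: P0: store L6 := 6  ⟶  MII  (L6)  txn=BusRdX  M[L6]=70
step 21: P1: store L5 := 99  ⟶  IMI  (L5)  txn=BusRdX+Flush  M[L5]=26
step 22: P0: load  L0  ⟶  EII  (L0)  txn=∅  M[L0]=20
step 23: P2: load  L1  ⟶  ISS  (L1)  txn=∅  M[L1]=50
step 24: P2: load  L3  ⟶  ISS  (L3)  txn=BusRd+Flush  M[L3]=21
step 25: P1: load  L5  ⟶  IMI  (L5)  txn=∅  M[L5]=26
step 26: P0: load  L5  ⟶  SSI  (L5)  txn=BusRd+Flush  M[L5]=99
step 27: P2: store L4 := 76  ⟶  IIM  (L4)  txn=BusUpgr  M[L4]=36
step 28: P1: load  L3  ⟶  ISS  (L3)  txn=∅  M[L3]=21
step 29: P2: load  L2  ⟶  IIM  (L2)  txn=∅  M[L2]=20
step 30: P2: load  L1  ⟶  ISS  (L1)  txn=∅  M[L1]=50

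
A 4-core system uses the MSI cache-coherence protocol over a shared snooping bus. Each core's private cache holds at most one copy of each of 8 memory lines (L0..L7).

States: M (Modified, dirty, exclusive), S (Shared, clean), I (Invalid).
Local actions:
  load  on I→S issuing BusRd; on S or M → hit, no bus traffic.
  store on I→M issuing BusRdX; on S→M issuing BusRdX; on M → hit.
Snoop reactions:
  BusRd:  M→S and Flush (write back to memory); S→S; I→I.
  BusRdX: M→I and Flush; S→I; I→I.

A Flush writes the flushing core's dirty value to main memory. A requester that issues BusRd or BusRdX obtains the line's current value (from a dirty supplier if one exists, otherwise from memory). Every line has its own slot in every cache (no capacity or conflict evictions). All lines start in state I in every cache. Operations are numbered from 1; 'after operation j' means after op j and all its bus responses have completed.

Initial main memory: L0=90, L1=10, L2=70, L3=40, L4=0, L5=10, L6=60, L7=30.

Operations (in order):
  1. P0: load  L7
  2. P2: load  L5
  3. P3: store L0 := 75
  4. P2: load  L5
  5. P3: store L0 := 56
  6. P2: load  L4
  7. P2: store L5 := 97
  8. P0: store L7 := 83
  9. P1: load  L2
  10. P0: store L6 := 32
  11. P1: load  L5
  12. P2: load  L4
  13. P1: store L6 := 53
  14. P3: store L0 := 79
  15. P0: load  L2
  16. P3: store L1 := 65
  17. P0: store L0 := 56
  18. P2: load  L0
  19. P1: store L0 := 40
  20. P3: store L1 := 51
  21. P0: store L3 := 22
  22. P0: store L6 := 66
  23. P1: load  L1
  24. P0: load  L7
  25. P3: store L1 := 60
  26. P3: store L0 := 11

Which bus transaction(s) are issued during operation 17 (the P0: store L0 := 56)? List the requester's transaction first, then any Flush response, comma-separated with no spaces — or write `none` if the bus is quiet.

step 1: P0: load  L7  ⟶  SIII  (L7)  txn=BusRd  M[L7]=30
step 2: P2: load  L5  ⟶  IISI  (L5)  txn=BusRd  M[L5]=10
step 3: P3: store L0 := 75  ⟶  IIIM  (L0)  txn=BusRdX  M[L0]=90
step 4: P2: load  L5  ⟶  IISI  (L5)  txn=∅  M[L5]=10
step 5: P3: store L0 := 56  ⟶  IIIM  (L0)  txn=∅  M[L0]=90
step 6: P2: load  L4  ⟶  IISI  (L4)  txn=BusRd  M[L4]=0
step 7: P2: store L5 := 97  ⟶  IIMI  (L5)  txn=BusRdX  M[L5]=10
step 8: P0: store L7 := 83  ⟶  MIII  (L7)  txn=BusRdX  M[L7]=30
step 9: P1: load  L2  ⟶  ISII  (L2)  txn=BusRd  M[L2]=70
step 10: P0: store L6 := 32  ⟶  MIII  (L6)  txn=BusRdX  M[L6]=60
step 11: P1: load  L5  ⟶  ISSI  (L5)  txn=BusRd+Flush  M[L5]=97
step 12: P2: load  L4  ⟶  IISI  (L4)  txn=∅  M[L4]=0
step 13: P1: store L6 := 53  ⟶  IMII  (L6)  txn=BusRdX+Flush  M[L6]=32
step 14: P3: store L0 := 79  ⟶  IIIM  (L0)  txn=∅  M[L0]=90
step 15: P0: load  L2  ⟶  SSII  (L2)  txn=BusRd  M[L2]=70
step 16: P3: store L1 := 65  ⟶  IIIM  (L1)  txn=BusRdX  M[L1]=10
step 17: P0: store L0 := 56  ⟶  MIII  (L0)  txn=BusRdX+Flush  M[L0]=79
step 18: P2: load  L0  ⟶  SISI  (L0)  txn=BusRd+Flush  M[L0]=56
step 19: P1: store L0 := 40  ⟶  IMII  (L0)  txn=BusRdX  M[L0]=56
step 20: P3: store L1 := 51  ⟶  IIIM  (L1)  txn=∅  M[L1]=10
step 21: P0: store L3 := 22  ⟶  MIII  (L3)  txn=BusRdX  M[L3]=40
step 22: P0: store L6 := 66  ⟶  MIII  (L6)  txn=BusRdX+Flush  M[L6]=53
step 23: P1: load  L1  ⟶  ISIS  (L1)  txn=BusRd+Flush  M[L1]=51
step 24: P0: load  L7  ⟶  MIII  (L7)  txn=∅  M[L7]=30
step 25: P3: store L1 := 60  ⟶  IIIM  (L1)  txn=BusRdX  M[L1]=51
step 26: P3: store L0 := 11  ⟶  IIIM  (L0)  txn=BusRdX+Flush  M[L0]=40

bus = BusRdX,Flush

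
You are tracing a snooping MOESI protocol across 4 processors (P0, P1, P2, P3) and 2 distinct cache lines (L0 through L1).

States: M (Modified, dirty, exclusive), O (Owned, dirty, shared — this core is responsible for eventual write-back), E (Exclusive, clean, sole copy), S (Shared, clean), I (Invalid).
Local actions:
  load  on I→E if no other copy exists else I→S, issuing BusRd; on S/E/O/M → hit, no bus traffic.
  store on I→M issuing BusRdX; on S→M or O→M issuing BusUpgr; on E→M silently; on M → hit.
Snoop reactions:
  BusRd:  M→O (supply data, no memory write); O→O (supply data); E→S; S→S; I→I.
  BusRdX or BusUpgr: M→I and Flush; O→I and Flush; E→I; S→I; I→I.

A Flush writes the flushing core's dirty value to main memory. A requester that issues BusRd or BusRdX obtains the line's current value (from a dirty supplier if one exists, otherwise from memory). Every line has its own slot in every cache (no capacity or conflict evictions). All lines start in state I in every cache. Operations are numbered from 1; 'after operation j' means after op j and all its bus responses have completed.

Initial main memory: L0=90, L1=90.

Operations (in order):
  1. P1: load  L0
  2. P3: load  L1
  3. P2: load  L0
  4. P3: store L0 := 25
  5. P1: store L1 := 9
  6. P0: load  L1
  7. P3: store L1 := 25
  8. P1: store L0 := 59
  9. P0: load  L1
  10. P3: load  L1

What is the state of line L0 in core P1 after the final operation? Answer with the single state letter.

state = M

step 1: P1: load  L0  ⟶  IEII  (L0)  txn=BusRd  M[L0]=90
step 2: P3: load  L1  ⟶  IIIE  (L1)  txn=BusRd  M[L1]=90
step 3: P2: load  L0  ⟶  ISSI  (L0)  txn=BusRd  M[L0]=90
step 4: P3: store L0 := 25  ⟶  IIIM  (L0)  txn=BusRdX  M[L0]=90
step 5: P1: store L1 := 9  ⟶  IMII  (L1)  txn=BusRdX  M[L1]=90
step 6: P0: load  L1  ⟶  SOII  (L1)  txn=BusRd  M[L1]=90
step 7: P3: store L1 := 25  ⟶  IIIM  (L1)  txn=BusRdX+Flush  M[L1]=9
step 8: P1: store L0 := 59  ⟶  IMII  (L0)  txn=BusRdX+Flush  M[L0]=25
step 9: P0: load  L1  ⟶  SIIO  (L1)  txn=BusRd  M[L1]=9
step 10: P3: load  L1  ⟶  SIIO  (L1)  txn=∅  M[L1]=9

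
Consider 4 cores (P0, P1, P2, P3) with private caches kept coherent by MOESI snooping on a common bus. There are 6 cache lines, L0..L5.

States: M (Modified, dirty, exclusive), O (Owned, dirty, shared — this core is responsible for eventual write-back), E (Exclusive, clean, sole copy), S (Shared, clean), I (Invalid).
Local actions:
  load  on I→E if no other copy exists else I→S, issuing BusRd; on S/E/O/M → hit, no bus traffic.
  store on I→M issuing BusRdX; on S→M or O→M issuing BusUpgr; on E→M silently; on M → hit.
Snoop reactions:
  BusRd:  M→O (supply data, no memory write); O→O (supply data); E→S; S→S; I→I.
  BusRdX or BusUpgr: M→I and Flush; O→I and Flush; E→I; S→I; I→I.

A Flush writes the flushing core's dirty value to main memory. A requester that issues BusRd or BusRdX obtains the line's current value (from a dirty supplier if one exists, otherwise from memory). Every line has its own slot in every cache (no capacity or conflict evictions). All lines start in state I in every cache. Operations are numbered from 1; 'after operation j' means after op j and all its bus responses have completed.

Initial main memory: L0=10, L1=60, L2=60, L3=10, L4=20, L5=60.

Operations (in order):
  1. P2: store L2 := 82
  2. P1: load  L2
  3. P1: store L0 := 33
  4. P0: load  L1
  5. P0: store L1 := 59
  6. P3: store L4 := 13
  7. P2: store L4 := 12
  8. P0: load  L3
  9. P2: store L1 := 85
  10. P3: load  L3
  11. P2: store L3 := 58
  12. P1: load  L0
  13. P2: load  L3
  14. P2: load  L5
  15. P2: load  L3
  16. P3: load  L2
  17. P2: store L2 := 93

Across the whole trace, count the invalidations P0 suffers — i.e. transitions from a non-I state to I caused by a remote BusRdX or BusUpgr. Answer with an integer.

invalidations = 2

  op1 P2: store L2 := 82 → I/I/M/I on L2; bus BusRdX; mem=60
  op2 P1: load  L2 → I/S/O/I on L2; bus BusRd; mem=60
  op3 P1: store L0 := 33 → I/M/I/I on L0; bus BusRdX; mem=10
  op4 P0: load  L1 → E/I/I/I on L1; bus BusRd; mem=60
  op5 P0: store L1 := 59 → M/I/I/I on L1; bus (none); mem=60
  op6 P3: store L4 := 13 → I/I/I/M on L4; bus BusRdX; mem=20
  op7 P2: store L4 := 12 → I/I/M/I on L4; bus BusRdX Flush; mem=13
  op8 P0: load  L3 → E/I/I/I on L3; bus BusRd; mem=10
  op9 P2: store L1 := 85 → I/I/M/I on L1; bus BusRdX Flush; mem=59
  op10 P3: load  L3 → S/I/I/S on L3; bus BusRd; mem=10
  op11 P2: store L3 := 58 → I/I/M/I on L3; bus BusRdX; mem=10
  op12 P1: load  L0 → I/M/I/I on L0; bus (none); mem=10
  op13 P2: load  L3 → I/I/M/I on L3; bus (none); mem=10
  op14 P2: load  L5 → I/I/E/I on L5; bus BusRd; mem=60
  op15 P2: load  L3 → I/I/M/I on L3; bus (none); mem=10
  op16 P3: load  L2 → I/S/O/S on L2; bus BusRd; mem=60
  op17 P2: store L2 := 93 → I/I/M/I on L2; bus BusUpgr; mem=60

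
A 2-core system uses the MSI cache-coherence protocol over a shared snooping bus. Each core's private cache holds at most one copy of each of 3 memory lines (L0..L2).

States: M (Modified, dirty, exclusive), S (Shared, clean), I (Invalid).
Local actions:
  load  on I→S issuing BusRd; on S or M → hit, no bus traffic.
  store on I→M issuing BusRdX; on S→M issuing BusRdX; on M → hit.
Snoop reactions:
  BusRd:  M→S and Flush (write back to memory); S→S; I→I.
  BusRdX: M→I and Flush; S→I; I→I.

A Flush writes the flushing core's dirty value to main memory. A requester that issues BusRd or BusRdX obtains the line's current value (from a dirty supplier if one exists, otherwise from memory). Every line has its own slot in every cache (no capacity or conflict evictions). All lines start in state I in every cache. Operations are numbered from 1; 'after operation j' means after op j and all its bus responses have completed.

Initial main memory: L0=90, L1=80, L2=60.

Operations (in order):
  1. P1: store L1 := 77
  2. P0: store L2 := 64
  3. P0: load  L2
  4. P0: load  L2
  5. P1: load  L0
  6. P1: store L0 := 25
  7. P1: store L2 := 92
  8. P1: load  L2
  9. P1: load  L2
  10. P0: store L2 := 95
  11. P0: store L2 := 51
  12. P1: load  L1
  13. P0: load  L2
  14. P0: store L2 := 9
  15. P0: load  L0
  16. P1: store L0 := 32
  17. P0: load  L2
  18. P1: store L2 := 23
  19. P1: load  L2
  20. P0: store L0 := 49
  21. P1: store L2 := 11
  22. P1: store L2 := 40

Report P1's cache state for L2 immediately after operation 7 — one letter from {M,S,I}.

step 1: P1: store L1 := 77  ⟶  IM  (L1)  txn=BusRdX  M[L1]=80
step 2: P0: store L2 := 64  ⟶  MI  (L2)  txn=BusRdX  M[L2]=60
step 3: P0: load  L2  ⟶  MI  (L2)  txn=∅  M[L2]=60
step 4: P0: load  L2  ⟶  MI  (L2)  txn=∅  M[L2]=60
step 5: P1: load  L0  ⟶  IS  (L0)  txn=BusRd  M[L0]=90
step 6: P1: store L0 := 25  ⟶  IM  (L0)  txn=BusRdX  M[L0]=90
step 7: P1: store L2 := 92  ⟶  IM  (L2)  txn=BusRdX+Flush  M[L2]=64
step 8: P1: load  L2  ⟶  IM  (L2)  txn=∅  M[L2]=64
step 9: P1: load  L2  ⟶  IM  (L2)  txn=∅  M[L2]=64
step 10: P0: store L2 := 95  ⟶  MI  (L2)  txn=BusRdX+Flush  M[L2]=92
step 11: P0: store L2 := 51  ⟶  MI  (L2)  txn=∅  M[L2]=92
step 12: P1: load  L1  ⟶  IM  (L1)  txn=∅  M[L1]=80
step 13: P0: load  L2  ⟶  MI  (L2)  txn=∅  M[L2]=92
step 14: P0: store L2 := 9  ⟶  MI  (L2)  txn=∅  M[L2]=92
step 15: P0: load  L0  ⟶  SS  (L0)  txn=BusRd+Flush  M[L0]=25
step 16: P1: store L0 := 32  ⟶  IM  (L0)  txn=BusRdX  M[L0]=25
step 17: P0: load  L2  ⟶  MI  (L2)  txn=∅  M[L2]=92
step 18: P1: store L2 := 23  ⟶  IM  (L2)  txn=BusRdX+Flush  M[L2]=9
step 19: P1: load  L2  ⟶  IM  (L2)  txn=∅  M[L2]=9
step 20: P0: store L0 := 49  ⟶  MI  (L0)  txn=BusRdX+Flush  M[L0]=32
step 21: P1: store L2 := 11  ⟶  IM  (L2)  txn=∅  M[L2]=9
step 22: P1: store L2 := 40  ⟶  IM  (L2)  txn=∅  M[L2]=9

state = M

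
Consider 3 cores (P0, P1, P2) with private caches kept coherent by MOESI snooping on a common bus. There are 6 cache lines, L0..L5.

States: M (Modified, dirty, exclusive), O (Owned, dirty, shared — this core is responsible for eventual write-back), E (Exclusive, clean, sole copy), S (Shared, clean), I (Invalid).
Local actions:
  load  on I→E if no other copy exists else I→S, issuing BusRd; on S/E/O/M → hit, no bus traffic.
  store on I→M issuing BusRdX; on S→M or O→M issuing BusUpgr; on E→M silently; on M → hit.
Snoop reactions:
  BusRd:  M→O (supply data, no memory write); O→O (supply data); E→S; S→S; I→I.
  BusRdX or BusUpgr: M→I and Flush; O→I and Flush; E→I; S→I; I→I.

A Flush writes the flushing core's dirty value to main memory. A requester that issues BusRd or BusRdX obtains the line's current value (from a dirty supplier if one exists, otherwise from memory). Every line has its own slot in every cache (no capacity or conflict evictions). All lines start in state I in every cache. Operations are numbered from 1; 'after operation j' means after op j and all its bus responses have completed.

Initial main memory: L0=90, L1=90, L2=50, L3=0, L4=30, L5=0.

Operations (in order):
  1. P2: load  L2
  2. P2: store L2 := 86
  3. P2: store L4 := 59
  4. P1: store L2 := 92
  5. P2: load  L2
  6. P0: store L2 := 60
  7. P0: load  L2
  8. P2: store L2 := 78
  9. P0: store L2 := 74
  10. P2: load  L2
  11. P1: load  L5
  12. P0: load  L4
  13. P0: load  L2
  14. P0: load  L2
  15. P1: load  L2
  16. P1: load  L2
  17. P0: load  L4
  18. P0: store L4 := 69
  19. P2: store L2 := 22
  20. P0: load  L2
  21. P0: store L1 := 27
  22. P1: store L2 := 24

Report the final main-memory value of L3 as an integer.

[1] P2: load  L2 | P0:I, P1:I, P2:E(50) | bus: BusRd
[2] P2: store L2 := 86 | P0:I, P1:I, P2:M(86) | bus: none
[3] P2: store L4 := 59 | P0:I, P1:I, P2:M(59) | bus: BusRdX
[4] P1: store L2 := 92 | P0:I, P1:M(92), P2:I | bus: BusRdX,Flush
[5] P2: load  L2 | P0:I, P1:O(92), P2:S(92) | bus: BusRd
[6] P0: store L2 := 60 | P0:M(60), P1:I, P2:I | bus: BusRdX,Flush
[7] P0: load  L2 | P0:M(60), P1:I, P2:I | bus: none
[8] P2: store L2 := 78 | P0:I, P1:I, P2:M(78) | bus: BusRdX,Flush
[9] P0: store L2 := 74 | P0:M(74), P1:I, P2:I | bus: BusRdX,Flush
[10] P2: load  L2 | P0:O(74), P1:I, P2:S(74) | bus: BusRd
[11] P1: load  L5 | P0:I, P1:E(0), P2:I | bus: BusRd
[12] P0: load  L4 | P0:S(59), P1:I, P2:O(59) | bus: BusRd
[13] P0: load  L2 | P0:O(74), P1:I, P2:S(74) | bus: none
[14] P0: load  L2 | P0:O(74), P1:I, P2:S(74) | bus: none
[15] P1: load  L2 | P0:O(74), P1:S(74), P2:S(74) | bus: BusRd
[16] P1: load  L2 | P0:O(74), P1:S(74), P2:S(74) | bus: none
[17] P0: load  L4 | P0:S(59), P1:I, P2:O(59) | bus: none
[18] P0: store L4 := 69 | P0:M(69), P1:I, P2:I | bus: BusUpgr,Flush
[19] P2: store L2 := 22 | P0:I, P1:I, P2:M(22) | bus: BusUpgr,Flush
[20] P0: load  L2 | P0:S(22), P1:I, P2:O(22) | bus: BusRd
[21] P0: store L1 := 27 | P0:M(27), P1:I, P2:I | bus: BusRdX
[22] P1: store L2 := 24 | P0:I, P1:M(24), P2:I | bus: BusRdX,Flush

memory[L3] = 0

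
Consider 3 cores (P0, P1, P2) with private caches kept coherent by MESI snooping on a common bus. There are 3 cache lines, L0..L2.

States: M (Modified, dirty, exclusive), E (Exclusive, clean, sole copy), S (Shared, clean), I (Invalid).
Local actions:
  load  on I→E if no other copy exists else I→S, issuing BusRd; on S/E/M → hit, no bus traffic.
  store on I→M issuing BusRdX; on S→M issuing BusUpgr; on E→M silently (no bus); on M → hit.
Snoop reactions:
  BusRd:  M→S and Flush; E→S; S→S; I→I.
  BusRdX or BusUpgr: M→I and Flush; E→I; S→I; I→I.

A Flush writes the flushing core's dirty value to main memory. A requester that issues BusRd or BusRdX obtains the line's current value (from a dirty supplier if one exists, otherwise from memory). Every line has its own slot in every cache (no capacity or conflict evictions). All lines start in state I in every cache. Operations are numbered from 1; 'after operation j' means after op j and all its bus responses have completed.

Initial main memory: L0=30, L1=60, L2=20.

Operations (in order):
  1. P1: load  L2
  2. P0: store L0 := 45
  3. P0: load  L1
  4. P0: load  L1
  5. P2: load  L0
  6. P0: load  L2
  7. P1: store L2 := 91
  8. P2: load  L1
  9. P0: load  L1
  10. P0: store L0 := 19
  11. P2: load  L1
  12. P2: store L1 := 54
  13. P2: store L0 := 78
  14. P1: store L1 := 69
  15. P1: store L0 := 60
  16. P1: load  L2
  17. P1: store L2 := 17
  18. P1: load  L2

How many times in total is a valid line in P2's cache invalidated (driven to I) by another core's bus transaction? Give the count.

invalidations = 3

1. P1: load  L2  bus=[BusRd]  L2: P0=I P1=E P2=I  mem[L2]=20
2. P0: store L0 := 45  bus=[BusRdX]  L0: P0=M P1=I P2=I  mem[L0]=30
3. P0: load  L1  bus=[BusRd]  L1: P0=E P1=I P2=I  mem[L1]=60
4. P0: load  L1  bus=[-]  L1: P0=E P1=I P2=I  mem[L1]=60
5. P2: load  L0  bus=[BusRd,Flush]  L0: P0=S P1=I P2=S  mem[L0]=45
6. P0: load  L2  bus=[BusRd]  L2: P0=S P1=S P2=I  mem[L2]=20
7. P1: store L2 := 91  bus=[BusUpgr]  L2: P0=I P1=M P2=I  mem[L2]=20
8. P2: load  L1  bus=[BusRd]  L1: P0=S P1=I P2=S  mem[L1]=60
9. P0: load  L1  bus=[-]  L1: P0=S P1=I P2=S  mem[L1]=60
10. P0: store L0 := 19  bus=[BusUpgr]  L0: P0=M P1=I P2=I  mem[L0]=45
11. P2: load  L1  bus=[-]  L1: P0=S P1=I P2=S  mem[L1]=60
12. P2: store L1 := 54  bus=[BusUpgr]  L1: P0=I P1=I P2=M  mem[L1]=60
13. P2: store L0 := 78  bus=[BusRdX,Flush]  L0: P0=I P1=I P2=M  mem[L0]=19
14. P1: store L1 := 69  bus=[BusRdX,Flush]  L1: P0=I P1=M P2=I  mem[L1]=54
15. P1: store L0 := 60  bus=[BusRdX,Flush]  L0: P0=I P1=M P2=I  mem[L0]=78
16. P1: load  L2  bus=[-]  L2: P0=I P1=M P2=I  mem[L2]=20
17. P1: store L2 := 17  bus=[-]  L2: P0=I P1=M P2=I  mem[L2]=20
18. P1: load  L2  bus=[-]  L2: P0=I P1=M P2=I  mem[L2]=20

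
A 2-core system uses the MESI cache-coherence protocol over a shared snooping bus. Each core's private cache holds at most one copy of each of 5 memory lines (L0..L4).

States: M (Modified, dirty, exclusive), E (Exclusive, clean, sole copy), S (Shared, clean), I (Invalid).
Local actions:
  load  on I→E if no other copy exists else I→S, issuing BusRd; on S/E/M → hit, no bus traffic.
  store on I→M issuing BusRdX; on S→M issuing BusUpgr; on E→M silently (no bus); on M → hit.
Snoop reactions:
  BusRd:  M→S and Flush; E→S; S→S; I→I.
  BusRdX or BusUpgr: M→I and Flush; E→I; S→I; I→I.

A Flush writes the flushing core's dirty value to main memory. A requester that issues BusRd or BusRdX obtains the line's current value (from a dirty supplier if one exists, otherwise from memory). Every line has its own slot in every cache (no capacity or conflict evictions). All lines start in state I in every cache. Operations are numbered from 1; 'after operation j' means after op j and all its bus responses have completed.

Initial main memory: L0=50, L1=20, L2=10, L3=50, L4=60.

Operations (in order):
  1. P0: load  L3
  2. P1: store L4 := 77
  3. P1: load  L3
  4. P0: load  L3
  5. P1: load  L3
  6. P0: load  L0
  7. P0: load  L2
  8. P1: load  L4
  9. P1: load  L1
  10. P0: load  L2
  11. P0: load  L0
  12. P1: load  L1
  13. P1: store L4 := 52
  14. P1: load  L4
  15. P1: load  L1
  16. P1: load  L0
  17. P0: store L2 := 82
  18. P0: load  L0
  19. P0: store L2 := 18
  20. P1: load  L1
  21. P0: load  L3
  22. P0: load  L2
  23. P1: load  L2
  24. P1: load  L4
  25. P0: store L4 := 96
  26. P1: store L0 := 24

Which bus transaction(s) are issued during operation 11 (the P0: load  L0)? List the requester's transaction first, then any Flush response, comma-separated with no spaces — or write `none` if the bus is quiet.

  op1 P0: load  L3 → E/I on L3; bus BusRd; mem=50
  op2 P1: store L4 := 77 → I/M on L4; bus BusRdX; mem=60
  op3 P1: load  L3 → S/S on L3; bus BusRd; mem=50
  op4 P0: load  L3 → S/S on L3; bus (none); mem=50
  op5 P1: load  L3 → S/S on L3; bus (none); mem=50
  op6 P0: load  L0 → E/I on L0; bus BusRd; mem=50
  op7 P0: load  L2 → E/I on L2; bus BusRd; mem=10
  op8 P1: load  L4 → I/M on L4; bus (none); mem=60
  op9 P1: load  L1 → I/E on L1; bus BusRd; mem=20
  op10 P0: load  L2 → E/I on L2; bus (none); mem=10
  op11 P0: load  L0 → E/I on L0; bus (none); mem=50
  op12 P1: load  L1 → I/E on L1; bus (none); mem=20
  op13 P1: store L4 := 52 → I/M on L4; bus (none); mem=60
  op14 P1: load  L4 → I/M on L4; bus (none); mem=60
  op15 P1: load  L1 → I/E on L1; bus (none); mem=20
  op16 P1: load  L0 → S/S on L0; bus BusRd; mem=50
  op17 P0: store L2 := 82 → M/I on L2; bus (none); mem=10
  op18 P0: load  L0 → S/S on L0; bus (none); mem=50
  op19 P0: store L2 := 18 → M/I on L2; bus (none); mem=10
  op20 P1: load  L1 → I/E on L1; bus (none); mem=20
  op21 P0: load  L3 → S/S on L3; bus (none); mem=50
  op22 P0: load  L2 → M/I on L2; bus (none); mem=10
  op23 P1: load  L2 → S/S on L2; bus BusRd Flush; mem=18
  op24 P1: load  L4 → I/M on L4; bus (none); mem=60
  op25 P0: store L4 := 96 → M/I on L4; bus BusRdX Flush; mem=52
  op26 P1: store L0 := 24 → I/M on L0; bus BusUpgr; mem=50

bus = none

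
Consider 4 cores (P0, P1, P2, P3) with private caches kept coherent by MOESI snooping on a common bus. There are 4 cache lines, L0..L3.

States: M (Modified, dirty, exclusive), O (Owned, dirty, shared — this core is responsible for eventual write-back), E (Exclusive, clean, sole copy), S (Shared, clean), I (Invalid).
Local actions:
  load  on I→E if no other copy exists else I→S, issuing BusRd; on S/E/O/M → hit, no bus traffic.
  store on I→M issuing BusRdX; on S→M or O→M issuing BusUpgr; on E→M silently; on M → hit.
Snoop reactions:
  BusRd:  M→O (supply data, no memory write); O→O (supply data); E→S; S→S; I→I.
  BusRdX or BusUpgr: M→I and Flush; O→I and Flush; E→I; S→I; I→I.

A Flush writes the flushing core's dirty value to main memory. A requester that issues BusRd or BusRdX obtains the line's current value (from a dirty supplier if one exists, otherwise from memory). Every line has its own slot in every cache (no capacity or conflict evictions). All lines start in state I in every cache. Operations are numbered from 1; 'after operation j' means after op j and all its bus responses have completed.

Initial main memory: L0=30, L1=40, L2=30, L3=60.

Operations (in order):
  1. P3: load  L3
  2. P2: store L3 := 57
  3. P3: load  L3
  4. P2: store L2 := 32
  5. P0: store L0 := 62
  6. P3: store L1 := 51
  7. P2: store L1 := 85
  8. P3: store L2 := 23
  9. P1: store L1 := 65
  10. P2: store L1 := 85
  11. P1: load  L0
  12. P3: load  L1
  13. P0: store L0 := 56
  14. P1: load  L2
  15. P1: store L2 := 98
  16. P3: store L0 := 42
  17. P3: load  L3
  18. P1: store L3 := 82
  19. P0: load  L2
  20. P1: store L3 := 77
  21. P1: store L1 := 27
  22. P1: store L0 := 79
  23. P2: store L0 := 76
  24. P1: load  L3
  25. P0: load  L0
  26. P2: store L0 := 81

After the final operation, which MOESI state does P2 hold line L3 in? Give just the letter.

step 1: P3: load  L3  ⟶  IIIE  (L3)  txn=BusRd  M[L3]=60
step 2: P2: store L3 := 57  ⟶  IIMI  (L3)  txn=BusRdX  M[L3]=60
step 3: P3: load  L3  ⟶  IIOS  (L3)  txn=BusRd  M[L3]=60
step 4: P2: store L2 := 32  ⟶  IIMI  (L2)  txn=BusRdX  M[L2]=30
step 5: P0: store L0 := 62  ⟶  MIII  (L0)  txn=BusRdX  M[L0]=30
step 6: P3: store L1 := 51  ⟶  IIIM  (L1)  txn=BusRdX  M[L1]=40
step 7: P2: store L1 := 85  ⟶  IIMI  (L1)  txn=BusRdX+Flush  M[L1]=51
step 8: P3: store L2 := 23  ⟶  IIIM  (L2)  txn=BusRdX+Flush  M[L2]=32
step 9: P1: store L1 := 65  ⟶  IMII  (L1)  txn=BusRdX+Flush  M[L1]=85
step 10: P2: store L1 := 85  ⟶  IIMI  (L1)  txn=BusRdX+Flush  M[L1]=65
step 11: P1: load  L0  ⟶  OSII  (L0)  txn=BusRd  M[L0]=30
step 12: P3: load  L1  ⟶  IIOS  (L1)  txn=BusRd  M[L1]=65
step 13: P0: store L0 := 56  ⟶  MIII  (L0)  txn=BusUpgr  M[L0]=30
step 14: P1: load  L2  ⟶  ISIO  (L2)  txn=BusRd  M[L2]=32
step 15: P1: store L2 := 98  ⟶  IMII  (L2)  txn=BusUpgr+Flush  M[L2]=23
step 16: P3: store L0 := 42  ⟶  IIIM  (L0)  txn=BusRdX+Flush  M[L0]=56
step 17: P3: load  L3  ⟶  IIOS  (L3)  txn=∅  M[L3]=60
step 18: P1: store L3 := 82  ⟶  IMII  (L3)  txn=BusRdX+Flush  M[L3]=57
step 19: P0: load  L2  ⟶  SOII  (L2)  txn=BusRd  M[L2]=23
step 20: P1: store L3 := 77  ⟶  IMII  (L3)  txn=∅  M[L3]=57
step 21: P1: store L1 := 27  ⟶  IMII  (L1)  txn=BusRdX+Flush  M[L1]=85
step 22: P1: store L0 := 79  ⟶  IMII  (L0)  txn=BusRdX+Flush  M[L0]=42
step 23: P2: store L0 := 76  ⟶  IIMI  (L0)  txn=BusRdX+Flush  M[L0]=79
step 24: P1: load  L3  ⟶  IMII  (L3)  txn=∅  M[L3]=57
step 25: P0: load  L0  ⟶  SIOI  (L0)  txn=BusRd  M[L0]=79
step 26: P2: store L0 := 81  ⟶  IIMI  (L0)  txn=BusUpgr  M[L0]=79

state = I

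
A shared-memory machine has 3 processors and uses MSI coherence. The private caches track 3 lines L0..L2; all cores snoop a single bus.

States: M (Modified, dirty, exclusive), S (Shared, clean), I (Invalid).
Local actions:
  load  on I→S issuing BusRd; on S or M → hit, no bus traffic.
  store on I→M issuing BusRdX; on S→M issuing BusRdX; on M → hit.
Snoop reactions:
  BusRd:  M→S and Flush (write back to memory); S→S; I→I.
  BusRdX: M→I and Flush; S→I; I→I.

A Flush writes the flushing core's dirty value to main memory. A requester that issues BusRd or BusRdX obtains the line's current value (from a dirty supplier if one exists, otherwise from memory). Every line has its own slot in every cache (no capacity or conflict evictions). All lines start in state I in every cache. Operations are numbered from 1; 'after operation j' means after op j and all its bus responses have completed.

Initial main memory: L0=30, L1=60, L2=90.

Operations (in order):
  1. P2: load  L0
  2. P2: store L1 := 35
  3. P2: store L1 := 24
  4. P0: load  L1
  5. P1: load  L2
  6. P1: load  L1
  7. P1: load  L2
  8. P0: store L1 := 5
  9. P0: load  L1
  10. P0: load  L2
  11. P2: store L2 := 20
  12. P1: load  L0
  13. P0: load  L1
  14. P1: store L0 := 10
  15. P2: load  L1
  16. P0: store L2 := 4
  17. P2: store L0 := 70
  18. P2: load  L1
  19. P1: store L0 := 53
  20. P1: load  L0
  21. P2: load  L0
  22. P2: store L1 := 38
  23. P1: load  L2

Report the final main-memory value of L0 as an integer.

  op1 P2: load  L0 → I/I/S on L0; bus BusRd; mem=30
  op2 P2: store L1 := 35 → I/I/M on L1; bus BusRdX; mem=60
  op3 P2: store L1 := 24 → I/I/M on L1; bus (none); mem=60
  op4 P0: load  L1 → S/I/S on L1; bus BusRd Flush; mem=24
  op5 P1: load  L2 → I/S/I on L2; bus BusRd; mem=90
  op6 P1: load  L1 → S/S/S on L1; bus BusRd; mem=24
  op7 P1: load  L2 → I/S/I on L2; bus (none); mem=90
  op8 P0: store L1 := 5 → M/I/I on L1; bus BusRdX; mem=24
  op9 P0: load  L1 → M/I/I on L1; bus (none); mem=24
  op10 P0: load  L2 → S/S/I on L2; bus BusRd; mem=90
  op11 P2: store L2 := 20 → I/I/M on L2; bus BusRdX; mem=90
  op12 P1: load  L0 → I/S/S on L0; bus BusRd; mem=30
  op13 P0: load  L1 → M/I/I on L1; bus (none); mem=24
  op14 P1: store L0 := 10 → I/M/I on L0; bus BusRdX; mem=30
  op15 P2: load  L1 → S/I/S on L1; bus BusRd Flush; mem=5
  op16 P0: store L2 := 4 → M/I/I on L2; bus BusRdX Flush; mem=20
  op17 P2: store L0 := 70 → I/I/M on L0; bus BusRdX Flush; mem=10
  op18 P2: load  L1 → S/I/S on L1; bus (none); mem=5
  op19 P1: store L0 := 53 → I/M/I on L0; bus BusRdX Flush; mem=70
  op20 P1: load  L0 → I/M/I on L0; bus (none); mem=70
  op21 P2: load  L0 → I/S/S on L0; bus BusRd Flush; mem=53
  op22 P2: store L1 := 38 → I/I/M on L1; bus BusRdX; mem=5
  op23 P1: load  L2 → S/S/I on L2; bus BusRd Flush; mem=4

memory[L0] = 53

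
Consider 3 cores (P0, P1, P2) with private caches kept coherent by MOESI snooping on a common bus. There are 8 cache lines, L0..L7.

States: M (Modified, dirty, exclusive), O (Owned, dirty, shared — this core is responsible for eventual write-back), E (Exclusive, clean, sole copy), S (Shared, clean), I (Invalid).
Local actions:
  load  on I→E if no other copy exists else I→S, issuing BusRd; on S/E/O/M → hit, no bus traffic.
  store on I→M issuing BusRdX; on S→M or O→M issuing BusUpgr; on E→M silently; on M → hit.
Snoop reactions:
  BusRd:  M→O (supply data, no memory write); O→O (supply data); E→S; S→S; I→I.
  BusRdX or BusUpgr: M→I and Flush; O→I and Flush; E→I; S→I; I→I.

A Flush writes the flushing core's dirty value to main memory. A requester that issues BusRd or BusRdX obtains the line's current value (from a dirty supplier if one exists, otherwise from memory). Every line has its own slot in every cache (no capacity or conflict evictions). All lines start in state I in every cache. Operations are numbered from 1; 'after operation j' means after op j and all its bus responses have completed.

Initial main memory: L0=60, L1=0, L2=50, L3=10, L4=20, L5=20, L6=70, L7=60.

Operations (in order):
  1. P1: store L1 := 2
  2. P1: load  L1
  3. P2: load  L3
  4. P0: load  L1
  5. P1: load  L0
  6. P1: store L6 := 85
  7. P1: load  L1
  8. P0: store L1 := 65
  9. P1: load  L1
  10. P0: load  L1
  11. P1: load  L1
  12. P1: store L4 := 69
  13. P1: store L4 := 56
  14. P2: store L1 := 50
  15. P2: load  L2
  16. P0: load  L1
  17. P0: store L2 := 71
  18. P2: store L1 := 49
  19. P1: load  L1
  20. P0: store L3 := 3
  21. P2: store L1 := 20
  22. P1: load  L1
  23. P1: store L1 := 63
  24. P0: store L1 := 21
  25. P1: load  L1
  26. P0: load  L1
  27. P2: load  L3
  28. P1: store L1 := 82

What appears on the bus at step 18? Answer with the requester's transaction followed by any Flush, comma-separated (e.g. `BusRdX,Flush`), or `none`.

bus = BusUpgr

  op1 P1: store L1 := 2 → I/M/I on L1; bus BusRdX; mem=0
  op2 P1: load  L1 → I/M/I on L1; bus (none); mem=0
  op3 P2: load  L3 → I/I/E on L3; bus BusRd; mem=10
  op4 P0: load  L1 → S/O/I on L1; bus BusRd; mem=0
  op5 P1: load  L0 → I/E/I on L0; bus BusRd; mem=60
  op6 P1: store L6 := 85 → I/M/I on L6; bus BusRdX; mem=70
  op7 P1: load  L1 → S/O/I on L1; bus (none); mem=0
  op8 P0: store L1 := 65 → M/I/I on L1; bus BusUpgr Flush; mem=2
  op9 P1: load  L1 → O/S/I on L1; bus BusRd; mem=2
  op10 P0: load  L1 → O/S/I on L1; bus (none); mem=2
  op11 P1: load  L1 → O/S/I on L1; bus (none); mem=2
  op12 P1: store L4 := 69 → I/M/I on L4; bus BusRdX; mem=20
  op13 P1: store L4 := 56 → I/M/I on L4; bus (none); mem=20
  op14 P2: store L1 := 50 → I/I/M on L1; bus BusRdX Flush; mem=65
  op15 P2: load  L2 → I/I/E on L2; bus BusRd; mem=50
  op16 P0: load  L1 → S/I/O on L1; bus BusRd; mem=65
  op17 P0: store L2 := 71 → M/I/I on L2; bus BusRdX; mem=50
  op18 P2: store L1 := 49 → I/I/M on L1; bus BusUpgr; mem=65
  op19 P1: load  L1 → I/S/O on L1; bus BusRd; mem=65
  op20 P0: store L3 := 3 → M/I/I on L3; bus BusRdX; mem=10
  op21 P2: store L1 := 20 → I/I/M on L1; bus BusUpgr; mem=65
  op22 P1: load  L1 → I/S/O on L1; bus BusRd; mem=65
  op23 P1: store L1 := 63 → I/M/I on L1; bus BusUpgr Flush; mem=20
  op24 P0: store L1 := 21 → M/I/I on L1; bus BusRdX Flush; mem=63
  op25 P1: load  L1 → O/S/I on L1; bus BusRd; mem=63
  op26 P0: load  L1 → O/S/I on L1; bus (none); mem=63
  op27 P2: load  L3 → O/I/S on L3; bus BusRd; mem=10
  op28 P1: store L1 := 82 → I/M/I on L1; bus BusUpgr Flush; mem=21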